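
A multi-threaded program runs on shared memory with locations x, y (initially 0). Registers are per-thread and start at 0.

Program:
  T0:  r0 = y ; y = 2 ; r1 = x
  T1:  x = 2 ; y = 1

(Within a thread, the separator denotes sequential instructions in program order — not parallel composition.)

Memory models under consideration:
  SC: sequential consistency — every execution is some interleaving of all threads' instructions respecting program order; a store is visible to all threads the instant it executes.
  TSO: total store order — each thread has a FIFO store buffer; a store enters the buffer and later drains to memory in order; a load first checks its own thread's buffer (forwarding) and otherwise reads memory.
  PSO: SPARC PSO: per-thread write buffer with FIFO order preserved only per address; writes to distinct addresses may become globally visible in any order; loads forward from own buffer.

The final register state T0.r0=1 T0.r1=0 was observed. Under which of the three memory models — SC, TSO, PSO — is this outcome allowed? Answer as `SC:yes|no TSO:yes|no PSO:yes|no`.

SC:no TSO:no PSO:yes

outcome vector order: (T0.r0,T0.r1)
under SC → (0,0), (0,2), (1,2)
under TSO → (0,0), (0,2), (1,2)
under PSO → (0,0), (0,2), (1,0), (1,2)
target (1,0) ∈ {PSO}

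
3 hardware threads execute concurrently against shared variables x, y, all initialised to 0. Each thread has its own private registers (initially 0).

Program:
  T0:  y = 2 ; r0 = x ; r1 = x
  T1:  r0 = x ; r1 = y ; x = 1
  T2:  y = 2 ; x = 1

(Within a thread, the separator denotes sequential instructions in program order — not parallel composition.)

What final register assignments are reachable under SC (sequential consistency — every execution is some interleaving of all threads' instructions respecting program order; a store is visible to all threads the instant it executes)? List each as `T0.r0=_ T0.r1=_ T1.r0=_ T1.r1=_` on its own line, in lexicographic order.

T0.r0=0 T0.r1=0 T1.r0=0 T1.r1=0
T0.r0=0 T0.r1=0 T1.r0=0 T1.r1=2
T0.r0=0 T0.r1=0 T1.r0=1 T1.r1=2
T0.r0=0 T0.r1=1 T1.r0=0 T1.r1=0
T0.r0=0 T0.r1=1 T1.r0=0 T1.r1=2
T0.r0=0 T0.r1=1 T1.r0=1 T1.r1=2
T0.r0=1 T0.r1=1 T1.r0=0 T1.r1=0
T0.r0=1 T0.r1=1 T1.r0=0 T1.r1=2
T0.r0=1 T0.r1=1 T1.r0=1 T1.r1=2

outcome vector order: (T0.r0,T0.r1,T1.r0,T1.r1)
|SC outcomes| = 9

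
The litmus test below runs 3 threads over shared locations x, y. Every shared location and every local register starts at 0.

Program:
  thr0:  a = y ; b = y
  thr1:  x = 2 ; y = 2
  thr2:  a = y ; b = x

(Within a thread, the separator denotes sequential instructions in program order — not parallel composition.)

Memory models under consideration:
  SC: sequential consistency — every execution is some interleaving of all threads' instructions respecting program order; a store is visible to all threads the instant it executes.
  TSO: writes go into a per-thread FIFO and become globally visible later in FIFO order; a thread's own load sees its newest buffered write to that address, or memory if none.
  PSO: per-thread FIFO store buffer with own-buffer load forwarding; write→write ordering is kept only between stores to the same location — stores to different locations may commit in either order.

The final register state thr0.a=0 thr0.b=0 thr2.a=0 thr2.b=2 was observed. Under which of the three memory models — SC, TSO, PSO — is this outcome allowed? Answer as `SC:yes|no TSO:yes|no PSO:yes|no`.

SC:yes TSO:yes PSO:yes

outcome vector order: (thr0.a,thr0.b,thr2.a,thr2.b)
under SC → (0,0,0,0) (0,0,0,2) (0,0,2,2) (0,2,0,0) (0,2,0,2) (0,2,2,2) (2,2,0,0) (2,2,0,2) (2,2,2,2)
under TSO → (0,0,0,0) (0,0,0,2) (0,0,2,2) (0,2,0,0) (0,2,0,2) (0,2,2,2) (2,2,0,0) (2,2,0,2) (2,2,2,2)
under PSO → (0,0,0,0) (0,0,0,2) (0,0,2,0) (0,0,2,2) (0,2,0,0) (0,2,0,2) (0,2,2,0) (0,2,2,2) (2,2,0,0) (2,2,0,2) (2,2,2,0) (2,2,2,2)
target (0,0,0,2) ∈ {SC,TSO,PSO}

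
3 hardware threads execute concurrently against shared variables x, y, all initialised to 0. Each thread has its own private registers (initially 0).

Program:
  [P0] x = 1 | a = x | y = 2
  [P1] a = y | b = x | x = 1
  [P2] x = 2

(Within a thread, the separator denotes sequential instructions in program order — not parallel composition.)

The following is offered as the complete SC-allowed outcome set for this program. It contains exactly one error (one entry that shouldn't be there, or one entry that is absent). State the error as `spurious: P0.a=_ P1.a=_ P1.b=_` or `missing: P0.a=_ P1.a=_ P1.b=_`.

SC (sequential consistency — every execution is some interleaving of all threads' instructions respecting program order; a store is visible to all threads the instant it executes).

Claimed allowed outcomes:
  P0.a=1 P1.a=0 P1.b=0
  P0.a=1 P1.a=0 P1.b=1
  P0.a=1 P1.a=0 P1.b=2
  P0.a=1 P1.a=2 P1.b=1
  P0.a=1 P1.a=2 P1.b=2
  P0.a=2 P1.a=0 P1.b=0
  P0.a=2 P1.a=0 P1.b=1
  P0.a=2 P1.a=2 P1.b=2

missing: P0.a=2 P1.a=0 P1.b=2

outcome vector order: (P0.a,P1.a,P1.b)
SC: 9 outcomes — {<1 0 0> <1 0 1> <1 0 2> <1 2 1> <1 2 2> <2 0 0> <2 0 1> <2 0 2> <2 2 2>}
SC∖claimed = {<2 0 2>}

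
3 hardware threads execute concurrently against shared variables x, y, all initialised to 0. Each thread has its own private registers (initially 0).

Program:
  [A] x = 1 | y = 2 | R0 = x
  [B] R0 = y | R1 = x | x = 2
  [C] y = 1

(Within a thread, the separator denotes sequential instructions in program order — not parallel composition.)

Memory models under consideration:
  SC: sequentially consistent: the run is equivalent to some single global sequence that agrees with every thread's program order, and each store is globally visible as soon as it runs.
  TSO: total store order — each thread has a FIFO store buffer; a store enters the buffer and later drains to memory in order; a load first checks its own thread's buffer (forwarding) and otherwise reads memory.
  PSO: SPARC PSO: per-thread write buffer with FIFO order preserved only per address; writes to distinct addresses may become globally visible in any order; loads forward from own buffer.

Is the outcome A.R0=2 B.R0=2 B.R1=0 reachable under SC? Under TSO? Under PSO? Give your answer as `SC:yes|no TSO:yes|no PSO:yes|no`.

outcome vector order: (A.R0,B.R0,B.R1)
under SC → (1,0,0), (1,0,1), (1,1,0), (1,1,1), (1,2,1), (2,0,0), (2,0,1), (2,1,0), (2,1,1), (2,2,1)
under TSO → (1,0,0), (1,0,1), (1,1,0), (1,1,1), (1,2,1), (2,0,0), (2,0,1), (2,1,0), (2,1,1), (2,2,1)
under PSO → (1,0,0), (1,0,1), (1,1,0), (1,1,1), (1,2,0), (1,2,1), (2,0,0), (2,0,1), (2,1,0), (2,1,1), (2,2,0), (2,2,1)
target (2,2,0) ∈ {PSO}

SC:no TSO:no PSO:yes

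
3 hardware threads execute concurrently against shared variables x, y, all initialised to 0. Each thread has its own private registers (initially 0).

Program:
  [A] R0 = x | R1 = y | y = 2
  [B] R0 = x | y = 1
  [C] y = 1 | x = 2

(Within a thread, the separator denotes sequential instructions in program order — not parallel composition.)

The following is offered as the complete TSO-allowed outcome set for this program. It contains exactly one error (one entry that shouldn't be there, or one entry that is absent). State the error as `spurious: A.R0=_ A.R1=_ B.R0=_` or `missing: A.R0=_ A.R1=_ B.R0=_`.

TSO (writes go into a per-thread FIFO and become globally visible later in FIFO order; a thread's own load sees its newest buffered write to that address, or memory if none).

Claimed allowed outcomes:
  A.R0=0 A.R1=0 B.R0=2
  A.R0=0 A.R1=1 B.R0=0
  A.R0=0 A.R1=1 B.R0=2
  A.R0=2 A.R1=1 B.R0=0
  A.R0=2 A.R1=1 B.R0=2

missing: A.R0=0 A.R1=0 B.R0=0

outcome vector order: (A.R0,A.R1,B.R0)
[TSO] allowed = {0/0/0, 0/0/2, 0/1/0, 0/1/2, 2/1/0, 2/1/2}
TSO∖claimed = {0/0/0}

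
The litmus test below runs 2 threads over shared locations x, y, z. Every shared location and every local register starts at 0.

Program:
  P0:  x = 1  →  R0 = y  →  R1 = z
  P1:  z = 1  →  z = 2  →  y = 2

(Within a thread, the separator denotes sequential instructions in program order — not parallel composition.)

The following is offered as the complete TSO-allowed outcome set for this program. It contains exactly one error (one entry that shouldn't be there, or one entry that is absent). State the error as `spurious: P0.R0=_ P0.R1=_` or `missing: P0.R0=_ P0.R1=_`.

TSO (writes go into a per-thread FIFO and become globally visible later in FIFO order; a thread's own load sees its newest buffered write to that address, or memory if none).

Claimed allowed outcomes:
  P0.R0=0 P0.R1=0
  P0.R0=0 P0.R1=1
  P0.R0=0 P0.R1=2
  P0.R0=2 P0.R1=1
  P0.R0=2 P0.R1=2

spurious: P0.R0=2 P0.R1=1

outcome vector order: (P0.R0,P0.R1)
under TSO → 0/0 0/1 0/2 2/2
claimed∖TSO = {2/1}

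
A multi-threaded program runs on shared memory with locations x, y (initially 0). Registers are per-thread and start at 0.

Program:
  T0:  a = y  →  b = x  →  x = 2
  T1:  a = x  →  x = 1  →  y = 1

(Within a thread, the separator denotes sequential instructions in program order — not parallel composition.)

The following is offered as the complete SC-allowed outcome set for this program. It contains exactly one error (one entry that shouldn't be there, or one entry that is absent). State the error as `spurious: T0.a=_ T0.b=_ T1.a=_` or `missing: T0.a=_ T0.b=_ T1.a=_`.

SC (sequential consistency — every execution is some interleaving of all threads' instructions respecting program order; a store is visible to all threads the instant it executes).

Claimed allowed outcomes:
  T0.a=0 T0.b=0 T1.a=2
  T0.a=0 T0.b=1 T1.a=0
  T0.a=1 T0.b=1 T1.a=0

outcome vector order: (T0.a,T0.b,T1.a)
[SC] allowed = {<0 0 0> <0 0 2> <0 1 0> <1 1 0>}
SC∖claimed = {<0 0 0>}

missing: T0.a=0 T0.b=0 T1.a=0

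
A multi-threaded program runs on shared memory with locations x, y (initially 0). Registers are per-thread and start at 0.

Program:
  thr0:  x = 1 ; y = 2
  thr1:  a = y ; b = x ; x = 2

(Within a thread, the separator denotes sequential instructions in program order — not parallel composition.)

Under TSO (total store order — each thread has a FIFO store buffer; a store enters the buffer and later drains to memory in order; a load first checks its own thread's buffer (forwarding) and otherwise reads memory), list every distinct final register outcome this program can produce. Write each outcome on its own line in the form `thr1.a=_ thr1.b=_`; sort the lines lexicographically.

outcome vector order: (thr1.a,thr1.b)
|TSO outcomes| = 3

thr1.a=0 thr1.b=0
thr1.a=0 thr1.b=1
thr1.a=2 thr1.b=1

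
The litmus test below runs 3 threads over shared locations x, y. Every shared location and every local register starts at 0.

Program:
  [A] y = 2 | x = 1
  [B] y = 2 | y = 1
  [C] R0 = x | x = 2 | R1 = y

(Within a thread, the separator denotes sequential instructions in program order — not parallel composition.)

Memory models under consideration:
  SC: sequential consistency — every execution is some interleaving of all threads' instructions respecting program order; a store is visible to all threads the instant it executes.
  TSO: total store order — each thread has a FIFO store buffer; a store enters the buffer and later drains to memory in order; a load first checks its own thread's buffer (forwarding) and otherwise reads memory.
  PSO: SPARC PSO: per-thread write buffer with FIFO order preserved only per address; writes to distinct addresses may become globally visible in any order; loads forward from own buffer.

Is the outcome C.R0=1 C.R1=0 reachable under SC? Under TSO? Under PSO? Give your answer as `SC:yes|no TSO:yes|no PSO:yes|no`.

SC:no TSO:no PSO:yes

outcome vector order: (C.R0,C.R1)
under SC → 00, 01, 02, 11, 12
under TSO → 00, 01, 02, 11, 12
under PSO → 00, 01, 02, 10, 11, 12
target 10 ∈ {PSO}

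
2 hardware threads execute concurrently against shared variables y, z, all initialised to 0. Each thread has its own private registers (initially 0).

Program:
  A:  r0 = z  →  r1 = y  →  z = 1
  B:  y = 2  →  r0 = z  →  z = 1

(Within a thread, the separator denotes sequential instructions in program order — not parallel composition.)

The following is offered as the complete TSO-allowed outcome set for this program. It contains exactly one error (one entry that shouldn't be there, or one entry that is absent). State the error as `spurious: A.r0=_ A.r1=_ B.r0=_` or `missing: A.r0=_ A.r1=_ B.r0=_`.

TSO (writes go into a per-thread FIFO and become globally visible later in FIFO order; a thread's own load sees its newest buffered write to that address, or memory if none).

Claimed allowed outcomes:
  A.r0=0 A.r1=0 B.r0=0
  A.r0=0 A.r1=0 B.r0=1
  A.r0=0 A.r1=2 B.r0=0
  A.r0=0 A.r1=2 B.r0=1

missing: A.r0=1 A.r1=2 B.r0=0

outcome vector order: (A.r0,A.r1,B.r0)
TSO (5): (0,0,0) (0,0,1) (0,2,0) (0,2,1) (1,2,0)
TSO∖claimed = {(1,2,0)}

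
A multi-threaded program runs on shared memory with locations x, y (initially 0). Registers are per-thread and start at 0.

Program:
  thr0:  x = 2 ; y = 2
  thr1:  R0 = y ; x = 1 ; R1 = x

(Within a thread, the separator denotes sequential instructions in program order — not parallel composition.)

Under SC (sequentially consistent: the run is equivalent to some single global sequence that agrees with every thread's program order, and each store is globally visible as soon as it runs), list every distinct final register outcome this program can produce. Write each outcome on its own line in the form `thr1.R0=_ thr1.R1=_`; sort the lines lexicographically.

outcome vector order: (thr1.R0,thr1.R1)
|SC outcomes| = 3

thr1.R0=0 thr1.R1=1
thr1.R0=0 thr1.R1=2
thr1.R0=2 thr1.R1=1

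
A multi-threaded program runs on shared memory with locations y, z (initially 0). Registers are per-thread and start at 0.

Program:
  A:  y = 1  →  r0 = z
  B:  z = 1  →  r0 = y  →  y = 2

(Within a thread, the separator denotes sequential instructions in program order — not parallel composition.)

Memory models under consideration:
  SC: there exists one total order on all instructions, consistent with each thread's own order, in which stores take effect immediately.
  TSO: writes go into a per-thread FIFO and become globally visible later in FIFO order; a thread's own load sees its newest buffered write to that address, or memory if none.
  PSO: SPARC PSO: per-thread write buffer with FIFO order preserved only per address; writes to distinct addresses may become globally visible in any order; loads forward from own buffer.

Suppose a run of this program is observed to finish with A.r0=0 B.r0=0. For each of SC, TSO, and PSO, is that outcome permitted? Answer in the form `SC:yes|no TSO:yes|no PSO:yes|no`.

SC:no TSO:yes PSO:yes

outcome vector order: (A.r0,B.r0)
SC: 3 outcomes — {0/1 1/0 1/1}
TSO: 4 outcomes — {0/0 0/1 1/0 1/1}
PSO: 4 outcomes — {0/0 0/1 1/0 1/1}
target 0/0 ∈ {TSO,PSO}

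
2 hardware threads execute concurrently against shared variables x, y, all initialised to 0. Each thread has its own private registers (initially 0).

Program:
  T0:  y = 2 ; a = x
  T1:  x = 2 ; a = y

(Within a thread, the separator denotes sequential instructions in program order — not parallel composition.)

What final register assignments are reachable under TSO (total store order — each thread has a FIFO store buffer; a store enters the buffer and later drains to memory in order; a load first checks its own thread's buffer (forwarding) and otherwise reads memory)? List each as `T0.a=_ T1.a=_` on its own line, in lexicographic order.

T0.a=0 T1.a=0
T0.a=0 T1.a=2
T0.a=2 T1.a=0
T0.a=2 T1.a=2

outcome vector order: (T0.a,T1.a)
|TSO outcomes| = 4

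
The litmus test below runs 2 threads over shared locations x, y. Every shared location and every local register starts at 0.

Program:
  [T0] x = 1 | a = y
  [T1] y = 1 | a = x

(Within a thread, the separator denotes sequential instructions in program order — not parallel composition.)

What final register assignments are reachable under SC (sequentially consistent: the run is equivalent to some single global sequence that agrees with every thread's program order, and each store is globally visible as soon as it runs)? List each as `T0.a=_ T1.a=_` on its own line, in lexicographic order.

T0.a=0 T1.a=1
T0.a=1 T1.a=0
T0.a=1 T1.a=1

outcome vector order: (T0.a,T1.a)
|SC outcomes| = 3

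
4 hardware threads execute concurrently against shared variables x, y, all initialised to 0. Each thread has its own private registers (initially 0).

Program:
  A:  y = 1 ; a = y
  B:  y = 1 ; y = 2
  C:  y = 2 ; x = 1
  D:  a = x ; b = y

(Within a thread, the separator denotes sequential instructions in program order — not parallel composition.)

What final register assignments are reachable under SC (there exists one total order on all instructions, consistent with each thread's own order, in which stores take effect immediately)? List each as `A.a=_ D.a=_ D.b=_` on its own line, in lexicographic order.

A.a=1 D.a=0 D.b=0
A.a=1 D.a=0 D.b=1
A.a=1 D.a=0 D.b=2
A.a=1 D.a=1 D.b=1
A.a=1 D.a=1 D.b=2
A.a=2 D.a=0 D.b=0
A.a=2 D.a=0 D.b=1
A.a=2 D.a=0 D.b=2
A.a=2 D.a=1 D.b=1
A.a=2 D.a=1 D.b=2

outcome vector order: (A.a,D.a,D.b)
|SC outcomes| = 10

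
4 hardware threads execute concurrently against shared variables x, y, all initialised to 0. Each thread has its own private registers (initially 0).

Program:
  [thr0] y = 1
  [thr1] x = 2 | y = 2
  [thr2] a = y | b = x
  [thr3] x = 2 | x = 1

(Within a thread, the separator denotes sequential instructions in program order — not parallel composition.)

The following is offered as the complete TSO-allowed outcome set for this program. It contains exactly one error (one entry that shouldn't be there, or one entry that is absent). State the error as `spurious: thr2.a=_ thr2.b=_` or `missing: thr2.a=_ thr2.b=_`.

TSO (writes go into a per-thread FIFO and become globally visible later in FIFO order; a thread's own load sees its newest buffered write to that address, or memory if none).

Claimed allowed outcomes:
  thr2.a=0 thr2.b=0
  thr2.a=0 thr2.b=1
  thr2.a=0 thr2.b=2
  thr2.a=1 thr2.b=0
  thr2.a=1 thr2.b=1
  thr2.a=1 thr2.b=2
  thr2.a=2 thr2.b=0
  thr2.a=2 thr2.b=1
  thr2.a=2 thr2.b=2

spurious: thr2.a=2 thr2.b=0

outcome vector order: (thr2.a,thr2.b)
[TSO] allowed = {<0 0>; <0 1>; <0 2>; <1 0>; <1 1>; <1 2>; <2 1>; <2 2>}
claimed∖TSO = {<2 0>}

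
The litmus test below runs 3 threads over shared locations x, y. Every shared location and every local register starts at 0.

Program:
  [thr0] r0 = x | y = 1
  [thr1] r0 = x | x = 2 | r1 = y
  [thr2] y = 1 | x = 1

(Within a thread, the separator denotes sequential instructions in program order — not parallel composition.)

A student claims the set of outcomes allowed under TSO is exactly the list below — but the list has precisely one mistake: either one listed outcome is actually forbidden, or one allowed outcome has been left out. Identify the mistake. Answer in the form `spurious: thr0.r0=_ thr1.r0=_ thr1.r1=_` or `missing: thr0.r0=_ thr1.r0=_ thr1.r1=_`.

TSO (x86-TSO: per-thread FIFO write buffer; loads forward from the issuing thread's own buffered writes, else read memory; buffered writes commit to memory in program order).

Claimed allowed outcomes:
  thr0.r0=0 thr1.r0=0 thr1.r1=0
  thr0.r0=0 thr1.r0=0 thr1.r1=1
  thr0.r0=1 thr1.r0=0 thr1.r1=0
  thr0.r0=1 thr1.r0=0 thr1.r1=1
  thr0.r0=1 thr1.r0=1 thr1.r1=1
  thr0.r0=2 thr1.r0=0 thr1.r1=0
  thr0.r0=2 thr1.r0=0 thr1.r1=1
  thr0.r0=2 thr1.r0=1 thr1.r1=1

outcome vector order: (thr0.r0,thr1.r0,thr1.r1)
TSO: 9 outcomes — {<0 0 0>; <0 0 1>; <0 1 1>; <1 0 0>; <1 0 1>; <1 1 1>; <2 0 0>; <2 0 1>; <2 1 1>}
TSO∖claimed = {<0 1 1>}

missing: thr0.r0=0 thr1.r0=1 thr1.r1=1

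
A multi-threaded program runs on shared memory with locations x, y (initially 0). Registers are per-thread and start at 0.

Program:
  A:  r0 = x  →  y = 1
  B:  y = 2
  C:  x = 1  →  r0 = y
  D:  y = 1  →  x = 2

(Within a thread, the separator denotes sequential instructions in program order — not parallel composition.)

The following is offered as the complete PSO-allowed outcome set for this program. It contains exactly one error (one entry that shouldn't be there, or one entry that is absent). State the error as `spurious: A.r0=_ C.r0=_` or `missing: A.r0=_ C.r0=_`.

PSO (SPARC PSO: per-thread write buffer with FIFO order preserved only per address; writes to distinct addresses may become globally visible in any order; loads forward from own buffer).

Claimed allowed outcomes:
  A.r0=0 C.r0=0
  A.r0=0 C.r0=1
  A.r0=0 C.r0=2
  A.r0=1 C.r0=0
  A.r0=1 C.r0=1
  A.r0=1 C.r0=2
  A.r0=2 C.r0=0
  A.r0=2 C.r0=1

missing: A.r0=2 C.r0=2

outcome vector order: (A.r0,C.r0)
under PSO → (0,0); (0,1); (0,2); (1,0); (1,1); (1,2); (2,0); (2,1); (2,2)
PSO∖claimed = {(2,2)}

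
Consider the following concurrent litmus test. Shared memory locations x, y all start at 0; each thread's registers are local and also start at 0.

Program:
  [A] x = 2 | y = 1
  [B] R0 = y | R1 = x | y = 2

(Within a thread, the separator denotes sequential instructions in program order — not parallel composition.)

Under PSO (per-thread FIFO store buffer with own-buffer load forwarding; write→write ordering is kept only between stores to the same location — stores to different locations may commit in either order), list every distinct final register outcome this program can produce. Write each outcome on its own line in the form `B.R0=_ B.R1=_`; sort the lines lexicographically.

outcome vector order: (B.R0,B.R1)
|PSO outcomes| = 4

B.R0=0 B.R1=0
B.R0=0 B.R1=2
B.R0=1 B.R1=0
B.R0=1 B.R1=2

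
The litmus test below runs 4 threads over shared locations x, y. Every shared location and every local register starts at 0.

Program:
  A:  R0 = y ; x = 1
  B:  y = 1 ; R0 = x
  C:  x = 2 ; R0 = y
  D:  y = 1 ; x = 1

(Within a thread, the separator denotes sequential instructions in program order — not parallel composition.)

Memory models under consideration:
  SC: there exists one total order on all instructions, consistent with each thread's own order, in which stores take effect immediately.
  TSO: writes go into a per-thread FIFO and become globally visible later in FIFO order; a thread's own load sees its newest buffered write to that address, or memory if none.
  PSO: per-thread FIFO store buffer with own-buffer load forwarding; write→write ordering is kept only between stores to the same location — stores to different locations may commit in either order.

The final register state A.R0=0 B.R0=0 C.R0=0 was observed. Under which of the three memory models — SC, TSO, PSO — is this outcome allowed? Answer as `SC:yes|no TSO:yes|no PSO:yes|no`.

SC:no TSO:yes PSO:yes

outcome vector order: (A.R0,B.R0,C.R0)
under SC → 0/0/1 0/1/0 0/1/1 0/2/0 0/2/1 1/0/1 1/1/0 1/1/1 1/2/0 1/2/1
under TSO → 0/0/0 0/0/1 0/1/0 0/1/1 0/2/0 0/2/1 1/0/0 1/0/1 1/1/0 1/1/1 1/2/0 1/2/1
under PSO → 0/0/0 0/0/1 0/1/0 0/1/1 0/2/0 0/2/1 1/0/0 1/0/1 1/1/0 1/1/1 1/2/0 1/2/1
target 0/0/0 ∈ {TSO,PSO}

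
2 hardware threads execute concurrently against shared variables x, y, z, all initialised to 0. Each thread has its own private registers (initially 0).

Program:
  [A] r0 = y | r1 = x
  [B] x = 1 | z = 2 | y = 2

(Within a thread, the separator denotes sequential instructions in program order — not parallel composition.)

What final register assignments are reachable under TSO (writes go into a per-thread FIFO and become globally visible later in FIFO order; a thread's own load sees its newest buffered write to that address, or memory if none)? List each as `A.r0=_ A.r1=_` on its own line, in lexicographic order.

A.r0=0 A.r1=0
A.r0=0 A.r1=1
A.r0=2 A.r1=1

outcome vector order: (A.r0,A.r1)
|TSO outcomes| = 3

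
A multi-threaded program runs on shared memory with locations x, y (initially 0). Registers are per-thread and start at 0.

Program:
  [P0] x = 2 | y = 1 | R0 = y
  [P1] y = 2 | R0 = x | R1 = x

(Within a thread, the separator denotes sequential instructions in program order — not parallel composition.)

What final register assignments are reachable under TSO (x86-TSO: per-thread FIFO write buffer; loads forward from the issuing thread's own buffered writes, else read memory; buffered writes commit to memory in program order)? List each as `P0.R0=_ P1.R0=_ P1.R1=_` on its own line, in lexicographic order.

outcome vector order: (P0.R0,P1.R0,P1.R1)
|TSO outcomes| = 6

P0.R0=1 P1.R0=0 P1.R1=0
P0.R0=1 P1.R0=0 P1.R1=2
P0.R0=1 P1.R0=2 P1.R1=2
P0.R0=2 P1.R0=0 P1.R1=0
P0.R0=2 P1.R0=0 P1.R1=2
P0.R0=2 P1.R0=2 P1.R1=2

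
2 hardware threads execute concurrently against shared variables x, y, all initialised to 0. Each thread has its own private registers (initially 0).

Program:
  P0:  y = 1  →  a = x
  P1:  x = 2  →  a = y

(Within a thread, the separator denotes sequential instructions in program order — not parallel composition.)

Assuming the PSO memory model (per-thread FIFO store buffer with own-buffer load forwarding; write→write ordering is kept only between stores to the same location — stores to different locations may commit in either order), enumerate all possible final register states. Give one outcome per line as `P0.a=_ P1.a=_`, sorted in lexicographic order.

P0.a=0 P1.a=0
P0.a=0 P1.a=1
P0.a=2 P1.a=0
P0.a=2 P1.a=1

outcome vector order: (P0.a,P1.a)
|PSO outcomes| = 4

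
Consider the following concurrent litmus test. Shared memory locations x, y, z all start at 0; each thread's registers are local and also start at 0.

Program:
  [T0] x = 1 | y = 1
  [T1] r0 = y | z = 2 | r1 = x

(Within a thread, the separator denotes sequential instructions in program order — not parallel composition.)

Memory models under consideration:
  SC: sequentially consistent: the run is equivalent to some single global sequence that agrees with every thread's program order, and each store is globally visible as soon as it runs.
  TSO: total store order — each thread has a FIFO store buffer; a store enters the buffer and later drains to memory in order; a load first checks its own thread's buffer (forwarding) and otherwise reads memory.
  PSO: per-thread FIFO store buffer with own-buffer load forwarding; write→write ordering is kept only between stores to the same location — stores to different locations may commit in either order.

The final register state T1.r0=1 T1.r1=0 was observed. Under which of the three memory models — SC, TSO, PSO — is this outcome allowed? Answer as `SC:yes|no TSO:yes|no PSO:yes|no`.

SC:no TSO:no PSO:yes

outcome vector order: (T1.r0,T1.r1)
under SC → 0/0 0/1 1/1
under TSO → 0/0 0/1 1/1
under PSO → 0/0 0/1 1/0 1/1
target 1/0 ∈ {PSO}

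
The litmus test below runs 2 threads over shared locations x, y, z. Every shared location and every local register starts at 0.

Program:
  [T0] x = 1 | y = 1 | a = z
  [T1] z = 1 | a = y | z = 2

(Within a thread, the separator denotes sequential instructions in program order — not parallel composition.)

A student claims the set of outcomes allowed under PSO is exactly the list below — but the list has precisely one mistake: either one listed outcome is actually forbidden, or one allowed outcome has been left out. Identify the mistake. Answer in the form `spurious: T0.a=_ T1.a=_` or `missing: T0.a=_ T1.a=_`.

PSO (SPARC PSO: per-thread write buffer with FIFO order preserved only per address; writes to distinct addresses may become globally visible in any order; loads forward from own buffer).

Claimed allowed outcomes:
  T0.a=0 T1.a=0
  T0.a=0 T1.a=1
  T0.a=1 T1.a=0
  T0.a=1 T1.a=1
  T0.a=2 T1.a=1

missing: T0.a=2 T1.a=0

outcome vector order: (T0.a,T1.a)
PSO (6): 00; 01; 10; 11; 20; 21
PSO∖claimed = {20}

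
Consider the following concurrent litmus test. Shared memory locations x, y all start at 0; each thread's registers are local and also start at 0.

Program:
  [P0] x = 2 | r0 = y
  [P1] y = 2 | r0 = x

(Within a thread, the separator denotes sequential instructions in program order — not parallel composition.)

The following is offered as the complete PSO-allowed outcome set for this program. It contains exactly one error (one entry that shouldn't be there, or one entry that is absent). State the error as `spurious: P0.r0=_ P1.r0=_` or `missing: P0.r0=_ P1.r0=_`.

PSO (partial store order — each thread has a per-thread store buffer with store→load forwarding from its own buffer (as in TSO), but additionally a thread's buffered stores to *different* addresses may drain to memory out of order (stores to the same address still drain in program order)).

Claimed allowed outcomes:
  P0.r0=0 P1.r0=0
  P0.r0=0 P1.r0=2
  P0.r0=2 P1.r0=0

missing: P0.r0=2 P1.r0=2

outcome vector order: (P0.r0,P1.r0)
PSO: 4 outcomes — {<0 0>; <0 2>; <2 0>; <2 2>}
PSO∖claimed = {<2 2>}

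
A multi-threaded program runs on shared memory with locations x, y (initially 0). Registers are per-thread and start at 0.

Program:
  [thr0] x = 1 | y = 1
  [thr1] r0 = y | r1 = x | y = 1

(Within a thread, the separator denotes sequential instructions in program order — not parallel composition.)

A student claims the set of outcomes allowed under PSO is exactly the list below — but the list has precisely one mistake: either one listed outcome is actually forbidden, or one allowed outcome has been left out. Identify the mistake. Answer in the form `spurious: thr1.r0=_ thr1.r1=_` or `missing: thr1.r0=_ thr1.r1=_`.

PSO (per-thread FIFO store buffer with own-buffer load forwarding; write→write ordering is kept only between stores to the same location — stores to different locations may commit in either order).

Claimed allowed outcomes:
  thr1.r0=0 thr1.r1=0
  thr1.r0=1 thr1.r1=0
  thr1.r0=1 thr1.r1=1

outcome vector order: (thr1.r0,thr1.r1)
PSO (4): <0 0>, <0 1>, <1 0>, <1 1>
PSO∖claimed = {<0 1>}

missing: thr1.r0=0 thr1.r1=1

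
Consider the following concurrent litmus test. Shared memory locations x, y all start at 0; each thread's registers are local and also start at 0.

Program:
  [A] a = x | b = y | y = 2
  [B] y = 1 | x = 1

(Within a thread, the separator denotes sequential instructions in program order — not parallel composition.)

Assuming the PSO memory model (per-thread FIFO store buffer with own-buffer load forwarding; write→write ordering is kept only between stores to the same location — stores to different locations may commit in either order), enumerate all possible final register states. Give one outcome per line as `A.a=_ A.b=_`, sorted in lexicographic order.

A.a=0 A.b=0
A.a=0 A.b=1
A.a=1 A.b=0
A.a=1 A.b=1

outcome vector order: (A.a,A.b)
|PSO outcomes| = 4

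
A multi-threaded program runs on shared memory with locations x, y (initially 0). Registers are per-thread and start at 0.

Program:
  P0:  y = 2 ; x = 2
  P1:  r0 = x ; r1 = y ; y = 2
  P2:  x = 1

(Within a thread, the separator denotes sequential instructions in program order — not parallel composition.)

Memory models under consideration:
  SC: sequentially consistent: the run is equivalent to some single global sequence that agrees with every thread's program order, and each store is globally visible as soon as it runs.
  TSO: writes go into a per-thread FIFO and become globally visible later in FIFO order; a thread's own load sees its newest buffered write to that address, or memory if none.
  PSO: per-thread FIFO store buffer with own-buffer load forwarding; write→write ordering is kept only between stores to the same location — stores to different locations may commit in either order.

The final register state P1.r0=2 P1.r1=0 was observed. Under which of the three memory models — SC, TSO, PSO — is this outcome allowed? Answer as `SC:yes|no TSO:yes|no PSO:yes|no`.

outcome vector order: (P1.r0,P1.r1)
under SC → (0,0), (0,2), (1,0), (1,2), (2,2)
under TSO → (0,0), (0,2), (1,0), (1,2), (2,2)
under PSO → (0,0), (0,2), (1,0), (1,2), (2,0), (2,2)
target (2,0) ∈ {PSO}

SC:no TSO:no PSO:yes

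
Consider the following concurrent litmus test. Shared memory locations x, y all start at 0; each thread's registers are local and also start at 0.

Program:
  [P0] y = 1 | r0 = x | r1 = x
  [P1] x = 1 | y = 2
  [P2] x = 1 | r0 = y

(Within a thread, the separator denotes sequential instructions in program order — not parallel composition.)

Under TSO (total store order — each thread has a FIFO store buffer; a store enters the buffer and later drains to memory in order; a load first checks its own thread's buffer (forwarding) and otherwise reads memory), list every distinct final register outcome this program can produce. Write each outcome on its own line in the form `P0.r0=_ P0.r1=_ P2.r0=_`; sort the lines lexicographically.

P0.r0=0 P0.r1=0 P2.r0=0
P0.r0=0 P0.r1=0 P2.r0=1
P0.r0=0 P0.r1=0 P2.r0=2
P0.r0=0 P0.r1=1 P2.r0=0
P0.r0=0 P0.r1=1 P2.r0=1
P0.r0=0 P0.r1=1 P2.r0=2
P0.r0=1 P0.r1=1 P2.r0=0
P0.r0=1 P0.r1=1 P2.r0=1
P0.r0=1 P0.r1=1 P2.r0=2

outcome vector order: (P0.r0,P0.r1,P2.r0)
|TSO outcomes| = 9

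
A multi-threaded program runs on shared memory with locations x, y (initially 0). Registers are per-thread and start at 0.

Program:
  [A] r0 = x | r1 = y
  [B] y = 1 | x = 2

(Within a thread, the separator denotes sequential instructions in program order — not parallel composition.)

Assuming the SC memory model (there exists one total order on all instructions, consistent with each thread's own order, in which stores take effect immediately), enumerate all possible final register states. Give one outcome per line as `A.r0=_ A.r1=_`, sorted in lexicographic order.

outcome vector order: (A.r0,A.r1)
|SC outcomes| = 3

A.r0=0 A.r1=0
A.r0=0 A.r1=1
A.r0=2 A.r1=1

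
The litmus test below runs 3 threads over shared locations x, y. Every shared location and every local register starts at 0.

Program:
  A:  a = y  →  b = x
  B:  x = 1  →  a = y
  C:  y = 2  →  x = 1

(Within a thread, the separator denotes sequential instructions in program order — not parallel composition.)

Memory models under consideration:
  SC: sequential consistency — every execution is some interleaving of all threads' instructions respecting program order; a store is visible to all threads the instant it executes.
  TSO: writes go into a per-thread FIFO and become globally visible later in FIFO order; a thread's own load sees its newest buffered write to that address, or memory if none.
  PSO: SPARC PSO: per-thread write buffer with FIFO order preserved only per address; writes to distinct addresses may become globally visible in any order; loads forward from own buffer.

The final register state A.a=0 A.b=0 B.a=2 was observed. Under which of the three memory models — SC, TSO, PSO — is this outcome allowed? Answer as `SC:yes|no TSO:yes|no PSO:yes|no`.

SC:yes TSO:yes PSO:yes

outcome vector order: (A.a,A.b,B.a)
SC: 7 outcomes — {000, 002, 010, 012, 202, 210, 212}
TSO: 8 outcomes — {000, 002, 010, 012, 200, 202, 210, 212}
PSO: 8 outcomes — {000, 002, 010, 012, 200, 202, 210, 212}
target 002 ∈ {SC,TSO,PSO}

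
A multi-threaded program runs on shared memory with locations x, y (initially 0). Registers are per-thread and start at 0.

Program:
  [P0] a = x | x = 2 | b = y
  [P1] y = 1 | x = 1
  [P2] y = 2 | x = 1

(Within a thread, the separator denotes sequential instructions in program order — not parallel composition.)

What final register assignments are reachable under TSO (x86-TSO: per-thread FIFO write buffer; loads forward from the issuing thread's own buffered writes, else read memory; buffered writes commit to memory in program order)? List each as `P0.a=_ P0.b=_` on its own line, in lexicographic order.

outcome vector order: (P0.a,P0.b)
|TSO outcomes| = 5

P0.a=0 P0.b=0
P0.a=0 P0.b=1
P0.a=0 P0.b=2
P0.a=1 P0.b=1
P0.a=1 P0.b=2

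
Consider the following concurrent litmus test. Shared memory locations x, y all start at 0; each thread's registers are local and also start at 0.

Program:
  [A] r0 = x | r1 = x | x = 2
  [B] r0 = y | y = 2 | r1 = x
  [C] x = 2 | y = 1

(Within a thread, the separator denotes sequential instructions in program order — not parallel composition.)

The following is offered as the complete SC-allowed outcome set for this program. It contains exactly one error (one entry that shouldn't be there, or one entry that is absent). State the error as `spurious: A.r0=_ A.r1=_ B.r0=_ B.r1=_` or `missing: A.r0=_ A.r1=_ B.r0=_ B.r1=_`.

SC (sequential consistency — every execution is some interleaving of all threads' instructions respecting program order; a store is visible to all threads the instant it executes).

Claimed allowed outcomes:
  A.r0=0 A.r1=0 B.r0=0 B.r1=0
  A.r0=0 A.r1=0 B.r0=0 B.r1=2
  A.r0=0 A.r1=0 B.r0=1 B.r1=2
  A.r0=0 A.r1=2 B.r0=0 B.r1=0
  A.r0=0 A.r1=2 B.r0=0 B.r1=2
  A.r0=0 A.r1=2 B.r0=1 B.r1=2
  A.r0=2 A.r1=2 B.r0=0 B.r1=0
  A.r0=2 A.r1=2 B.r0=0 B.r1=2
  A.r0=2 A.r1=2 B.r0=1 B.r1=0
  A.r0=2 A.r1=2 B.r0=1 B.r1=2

outcome vector order: (A.r0,A.r1,B.r0,B.r1)
SC (9): 0/0/0/0, 0/0/0/2, 0/0/1/2, 0/2/0/0, 0/2/0/2, 0/2/1/2, 2/2/0/0, 2/2/0/2, 2/2/1/2
claimed∖SC = {2/2/1/0}

spurious: A.r0=2 A.r1=2 B.r0=1 B.r1=0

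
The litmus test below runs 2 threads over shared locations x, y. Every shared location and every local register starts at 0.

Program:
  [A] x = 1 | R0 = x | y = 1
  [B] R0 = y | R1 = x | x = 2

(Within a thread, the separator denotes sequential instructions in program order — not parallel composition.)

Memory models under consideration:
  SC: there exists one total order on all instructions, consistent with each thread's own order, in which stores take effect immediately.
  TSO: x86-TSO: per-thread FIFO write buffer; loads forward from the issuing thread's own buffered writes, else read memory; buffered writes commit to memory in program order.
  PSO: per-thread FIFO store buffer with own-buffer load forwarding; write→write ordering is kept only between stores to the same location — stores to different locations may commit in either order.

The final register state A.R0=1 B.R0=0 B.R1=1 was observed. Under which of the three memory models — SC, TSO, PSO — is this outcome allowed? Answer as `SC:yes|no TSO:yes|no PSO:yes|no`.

outcome vector order: (A.R0,B.R0,B.R1)
SC: 5 outcomes — {(1,0,0), (1,0,1), (1,1,1), (2,0,0), (2,0,1)}
TSO: 5 outcomes — {(1,0,0), (1,0,1), (1,1,1), (2,0,0), (2,0,1)}
PSO: 6 outcomes — {(1,0,0), (1,0,1), (1,1,0), (1,1,1), (2,0,0), (2,0,1)}
target (1,0,1) ∈ {SC,TSO,PSO}

SC:yes TSO:yes PSO:yes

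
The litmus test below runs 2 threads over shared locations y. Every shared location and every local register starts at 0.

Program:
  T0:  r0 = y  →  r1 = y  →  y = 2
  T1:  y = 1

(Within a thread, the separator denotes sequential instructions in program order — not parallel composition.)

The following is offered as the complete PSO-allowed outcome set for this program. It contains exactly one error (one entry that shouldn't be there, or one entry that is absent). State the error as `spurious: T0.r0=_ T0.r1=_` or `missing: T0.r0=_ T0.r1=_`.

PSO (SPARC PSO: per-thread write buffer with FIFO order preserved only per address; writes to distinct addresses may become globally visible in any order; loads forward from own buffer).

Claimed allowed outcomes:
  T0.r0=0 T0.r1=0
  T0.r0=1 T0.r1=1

outcome vector order: (T0.r0,T0.r1)
under PSO → 00; 01; 11
PSO∖claimed = {01}

missing: T0.r0=0 T0.r1=1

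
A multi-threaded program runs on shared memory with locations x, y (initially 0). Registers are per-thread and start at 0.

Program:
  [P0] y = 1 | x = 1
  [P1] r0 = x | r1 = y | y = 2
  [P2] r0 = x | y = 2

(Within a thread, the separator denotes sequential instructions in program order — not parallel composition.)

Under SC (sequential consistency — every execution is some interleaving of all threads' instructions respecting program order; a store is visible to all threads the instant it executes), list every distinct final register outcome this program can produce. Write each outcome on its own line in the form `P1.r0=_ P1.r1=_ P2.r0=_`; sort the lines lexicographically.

outcome vector order: (P1.r0,P1.r1,P2.r0)
|SC outcomes| = 10

P1.r0=0 P1.r1=0 P2.r0=0
P1.r0=0 P1.r1=0 P2.r0=1
P1.r0=0 P1.r1=1 P2.r0=0
P1.r0=0 P1.r1=1 P2.r0=1
P1.r0=0 P1.r1=2 P2.r0=0
P1.r0=0 P1.r1=2 P2.r0=1
P1.r0=1 P1.r1=1 P2.r0=0
P1.r0=1 P1.r1=1 P2.r0=1
P1.r0=1 P1.r1=2 P2.r0=0
P1.r0=1 P1.r1=2 P2.r0=1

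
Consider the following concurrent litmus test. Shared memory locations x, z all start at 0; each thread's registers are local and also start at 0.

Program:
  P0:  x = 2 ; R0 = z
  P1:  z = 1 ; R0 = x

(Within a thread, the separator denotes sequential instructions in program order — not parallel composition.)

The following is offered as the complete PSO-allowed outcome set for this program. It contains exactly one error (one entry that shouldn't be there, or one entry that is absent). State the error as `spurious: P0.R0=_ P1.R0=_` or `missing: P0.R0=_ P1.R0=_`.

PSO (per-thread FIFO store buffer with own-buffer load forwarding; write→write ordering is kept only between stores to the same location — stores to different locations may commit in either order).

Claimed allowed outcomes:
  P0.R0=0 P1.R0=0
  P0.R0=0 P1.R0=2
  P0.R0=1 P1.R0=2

missing: P0.R0=1 P1.R0=0

outcome vector order: (P0.R0,P1.R0)
[PSO] allowed = {<0 0> <0 2> <1 0> <1 2>}
PSO∖claimed = {<1 0>}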